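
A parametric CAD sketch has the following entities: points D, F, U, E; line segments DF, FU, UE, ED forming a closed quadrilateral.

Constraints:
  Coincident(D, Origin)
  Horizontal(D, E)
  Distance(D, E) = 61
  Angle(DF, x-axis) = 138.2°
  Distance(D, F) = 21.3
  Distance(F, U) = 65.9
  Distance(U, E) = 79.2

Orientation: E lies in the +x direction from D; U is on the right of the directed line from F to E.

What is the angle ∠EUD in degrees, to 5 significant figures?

50.368°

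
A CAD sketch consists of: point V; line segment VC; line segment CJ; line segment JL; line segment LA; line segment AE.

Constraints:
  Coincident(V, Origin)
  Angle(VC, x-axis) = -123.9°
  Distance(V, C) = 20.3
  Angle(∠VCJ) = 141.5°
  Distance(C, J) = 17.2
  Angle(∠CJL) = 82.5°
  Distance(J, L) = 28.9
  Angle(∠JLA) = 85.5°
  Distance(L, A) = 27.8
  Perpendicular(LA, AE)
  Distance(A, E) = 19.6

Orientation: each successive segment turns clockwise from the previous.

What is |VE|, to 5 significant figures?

10.875

∠JLA = 85.5° gives LA at 5.6000° from the x-axis; with |LA| = 27.8, A = (-5.1179, 9.1149). LA ⟂ AE, so AE runs at -84.400°; with |AE| = 19.6, E = (-3.2053, -10.392). Then |VE| = |E − V| = 10.875.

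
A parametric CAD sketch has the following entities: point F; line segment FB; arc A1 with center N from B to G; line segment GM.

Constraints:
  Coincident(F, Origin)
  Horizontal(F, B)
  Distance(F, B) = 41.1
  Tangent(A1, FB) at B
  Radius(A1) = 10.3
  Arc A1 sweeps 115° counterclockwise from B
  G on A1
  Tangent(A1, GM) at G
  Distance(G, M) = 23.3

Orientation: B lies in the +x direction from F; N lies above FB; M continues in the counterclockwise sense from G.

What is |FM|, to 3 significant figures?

54.1

F is at the origin; F and B share the same y with |FB| = 41.1 and B on the +x side, so B = (41.1, 0.00). The tangent condition forces NB to be normal to FB, so N = B + (0, 10.3) = (41.1, 10.3). On A1, B sits at bearing -90° from N; a 115° counterclockwise sweep puts G at bearing 25°, so G = N + 10.3·(cos 25°, sin 25°) = (50.4, 14.7). A1 meets GM tangentially, so NG is at right angles to GM, so GM runs along (−sin 25°, cos 25°); with |GM| = 23.3, M = (40.6, 35.8). Then |FM| = |M − F| = 54.1.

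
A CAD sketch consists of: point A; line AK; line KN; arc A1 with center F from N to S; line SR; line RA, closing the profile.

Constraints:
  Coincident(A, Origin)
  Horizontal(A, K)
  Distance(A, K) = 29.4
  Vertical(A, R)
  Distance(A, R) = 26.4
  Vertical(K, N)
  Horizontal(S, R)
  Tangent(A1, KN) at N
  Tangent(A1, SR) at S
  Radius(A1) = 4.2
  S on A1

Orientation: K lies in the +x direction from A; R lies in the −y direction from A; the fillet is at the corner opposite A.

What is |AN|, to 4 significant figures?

36.84

A is at the origin; A and K share the same y with |AK| = 29.4 and K on the +x side, so K = (29.40, 0.000). AR is vertical with |AR| = 26.4 and R on the −y side, so R = (0.000, -26.40). The virtual corner opposite A is at (29.40, -26.40). Since A1 is tangent to KN there, FN ⟂ KN and tangency of A1 to SR means the radius FS is perpendicular to SR, with radius 4.2, so the center F sits 4.2 in from both sides at F = (25.20, -22.20). That places the tangent points at N = (29.40, -22.20) on KN and S = (25.20, -26.40) on SR. Then |AN| = |N − A| = 36.84.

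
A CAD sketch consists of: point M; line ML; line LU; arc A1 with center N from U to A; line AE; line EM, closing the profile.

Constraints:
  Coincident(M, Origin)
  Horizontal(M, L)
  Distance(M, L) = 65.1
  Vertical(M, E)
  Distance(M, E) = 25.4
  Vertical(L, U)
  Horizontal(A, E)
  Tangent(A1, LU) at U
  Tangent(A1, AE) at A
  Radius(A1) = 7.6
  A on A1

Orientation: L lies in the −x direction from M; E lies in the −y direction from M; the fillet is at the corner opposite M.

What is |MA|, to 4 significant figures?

62.86

M is at the origin; ML is horizontal with |ML| = 65.1 and L on the −x side, so L = (-65.10, 0.000). M and E share the same x with |ME| = 25.4 and E on the −y side, so E = (0.000, -25.40). The virtual corner opposite M is at (-65.10, -25.40). A1 meets LU tangentially, so NU is at right angles to LU and the tangent condition forces NA to be normal to AE, with radius 7.6, so the center N sits 7.6 in from both sides at N = (-57.50, -17.80). That places the tangent points at U = (-65.10, -17.80) on LU and A = (-57.50, -25.40) on AE. Then |MA| = |A − M| = 62.86.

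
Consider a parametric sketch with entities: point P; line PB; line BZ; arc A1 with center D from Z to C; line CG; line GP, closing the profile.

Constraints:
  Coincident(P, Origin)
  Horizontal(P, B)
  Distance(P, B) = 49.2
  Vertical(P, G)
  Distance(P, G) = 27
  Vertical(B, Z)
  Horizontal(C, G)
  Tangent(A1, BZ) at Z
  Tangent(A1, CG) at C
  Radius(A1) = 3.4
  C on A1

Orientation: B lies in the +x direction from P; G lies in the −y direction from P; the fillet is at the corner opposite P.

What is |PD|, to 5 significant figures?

51.523

P is at the origin; P and B share the same y with |PB| = 49.2 and B on the +x side, so B = (49.200, 0.0000). P and G share the same x with |PG| = 27.0 and G on the −y side, so G = (0.0000, -27.000). The virtual corner opposite P is at (49.200, -27.000). Since A1 is tangent to BZ there, DZ ⟂ BZ and A1 meets CG tangentially, so DC is at right angles to CG, with radius 3.4, so the center D sits 3.4 in from both sides at D = (45.800, -23.600). Then |PD| = |D − P| = 51.523.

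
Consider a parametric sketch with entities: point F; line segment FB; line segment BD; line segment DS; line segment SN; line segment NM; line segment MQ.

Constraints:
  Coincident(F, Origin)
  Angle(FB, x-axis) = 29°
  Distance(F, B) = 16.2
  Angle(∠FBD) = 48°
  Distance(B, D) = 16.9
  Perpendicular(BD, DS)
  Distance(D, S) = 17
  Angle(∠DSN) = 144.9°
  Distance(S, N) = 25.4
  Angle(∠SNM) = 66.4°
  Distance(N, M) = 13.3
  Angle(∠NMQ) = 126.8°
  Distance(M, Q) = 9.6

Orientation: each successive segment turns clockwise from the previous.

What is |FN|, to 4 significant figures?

27.12

BD ⟂ DS, so DS runs at 167.0°; with |DS| = 17.0, S = (-6.197, -4.789). ∠DSN = 144.9° gives SN at 131.9° from the x-axis; with |SN| = 25.4, N = (-23.16, 14.12). Then |FN| = |N − F| = 27.12.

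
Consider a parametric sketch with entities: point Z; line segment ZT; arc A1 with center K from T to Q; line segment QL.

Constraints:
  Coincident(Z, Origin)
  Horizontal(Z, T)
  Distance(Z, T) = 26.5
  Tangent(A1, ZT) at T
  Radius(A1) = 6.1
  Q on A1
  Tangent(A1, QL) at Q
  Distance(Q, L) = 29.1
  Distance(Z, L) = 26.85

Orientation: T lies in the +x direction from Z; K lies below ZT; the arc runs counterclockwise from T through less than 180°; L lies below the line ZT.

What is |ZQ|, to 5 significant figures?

21.663

Checks: |KQ| = 6.100 ✓; ∠(KQ, QL) = 90.00° ✓; |QL| = 29.10 ✓; |ZL| = 26.85 ✓.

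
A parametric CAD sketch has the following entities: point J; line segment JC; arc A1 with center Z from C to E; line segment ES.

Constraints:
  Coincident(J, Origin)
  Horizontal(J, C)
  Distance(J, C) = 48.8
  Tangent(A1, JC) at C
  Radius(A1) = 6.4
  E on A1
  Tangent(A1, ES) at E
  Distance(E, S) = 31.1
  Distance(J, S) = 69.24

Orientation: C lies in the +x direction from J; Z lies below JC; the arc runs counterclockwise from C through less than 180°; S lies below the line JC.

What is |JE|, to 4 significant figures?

44.31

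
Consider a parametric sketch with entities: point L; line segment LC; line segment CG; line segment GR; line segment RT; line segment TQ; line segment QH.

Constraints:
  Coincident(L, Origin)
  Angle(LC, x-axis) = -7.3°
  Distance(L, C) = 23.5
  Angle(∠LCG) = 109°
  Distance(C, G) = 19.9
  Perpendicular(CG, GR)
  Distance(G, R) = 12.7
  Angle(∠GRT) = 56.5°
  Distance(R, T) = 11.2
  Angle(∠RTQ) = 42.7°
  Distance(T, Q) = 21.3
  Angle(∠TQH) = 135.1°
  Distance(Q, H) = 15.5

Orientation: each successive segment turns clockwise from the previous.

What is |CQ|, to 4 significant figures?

31.74

∠GRT = 56.5° gives RT at 68.20° from the x-axis; with |RT| = 11.2, T = (19.07, -14.65). ∠RTQ = 42.7° gives TQ at -69.10° from the x-axis; with |TQ| = 21.3, Q = (26.67, -34.55). Then |CQ| = |Q − C| = 31.74.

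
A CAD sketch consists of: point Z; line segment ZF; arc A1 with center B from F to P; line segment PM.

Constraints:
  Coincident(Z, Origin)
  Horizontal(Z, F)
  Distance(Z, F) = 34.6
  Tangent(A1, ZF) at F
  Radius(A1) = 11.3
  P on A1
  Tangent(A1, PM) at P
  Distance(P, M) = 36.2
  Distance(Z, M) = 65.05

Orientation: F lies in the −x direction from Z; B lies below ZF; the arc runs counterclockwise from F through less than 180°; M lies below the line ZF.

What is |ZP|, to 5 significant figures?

47.412

Checks: |BP| = 11.30 ✓; ∠(BP, PM) = 90.00° ✓; |PM| = 36.20 ✓; |ZM| = 65.05 ✓.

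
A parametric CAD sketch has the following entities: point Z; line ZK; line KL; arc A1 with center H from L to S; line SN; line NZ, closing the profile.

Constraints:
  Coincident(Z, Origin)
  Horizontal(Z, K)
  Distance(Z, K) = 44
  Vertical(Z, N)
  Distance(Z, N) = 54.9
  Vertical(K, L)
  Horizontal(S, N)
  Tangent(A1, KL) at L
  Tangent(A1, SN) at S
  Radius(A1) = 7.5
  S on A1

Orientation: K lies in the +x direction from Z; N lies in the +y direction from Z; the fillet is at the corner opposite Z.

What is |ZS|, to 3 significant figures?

65.9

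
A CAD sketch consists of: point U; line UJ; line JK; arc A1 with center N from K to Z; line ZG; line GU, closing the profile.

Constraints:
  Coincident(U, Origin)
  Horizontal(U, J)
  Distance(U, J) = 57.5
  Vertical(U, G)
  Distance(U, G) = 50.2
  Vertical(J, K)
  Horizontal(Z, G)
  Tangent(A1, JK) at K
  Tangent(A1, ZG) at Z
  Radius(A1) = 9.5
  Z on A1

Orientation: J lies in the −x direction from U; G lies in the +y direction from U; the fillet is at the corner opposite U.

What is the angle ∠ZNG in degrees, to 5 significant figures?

78.805°

The virtual corner opposite U is at (-57.500, 50.200). Since A1 is tangent to JK there, NK ⟂ JK and A1 meets ZG tangentially, so NZ is at right angles to ZG, with radius 9.5, so the center N sits 9.5 in from both sides at N = (-48.000, 40.700). That places the tangent points at K = (-57.500, 40.700) on JK and Z = (-48.000, 50.200) on ZG. Then cos ∠ZNG = NZ·NG / (|NZ||NG|), giving 78.805°.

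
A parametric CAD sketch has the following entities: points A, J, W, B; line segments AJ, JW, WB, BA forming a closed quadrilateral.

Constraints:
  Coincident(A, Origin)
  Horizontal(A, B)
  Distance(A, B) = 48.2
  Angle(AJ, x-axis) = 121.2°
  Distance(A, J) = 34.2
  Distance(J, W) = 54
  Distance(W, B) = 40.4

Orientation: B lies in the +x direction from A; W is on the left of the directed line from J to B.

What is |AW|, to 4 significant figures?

52.27

A is at the origin; AB is horizontal with |AB| = 48.2 and B in +x, so B = (48.2, 0). AJ runs at 121.2° with |AJ| = 34.2, so J = (-17.72, 29.25). W is determined by |JW| = 54.0 and |WB| = 40.4 together: it lies at the intersection of circle(J, 54.0) and circle(B, 40.4). With |JB| = 72.12, the foot of the radical line on JB is 44.96 from J and the perpendicular offset is √(54.0² − 44.96²) = 29.91. Taking the left-of-JB solution: W = (35.51, 38.36).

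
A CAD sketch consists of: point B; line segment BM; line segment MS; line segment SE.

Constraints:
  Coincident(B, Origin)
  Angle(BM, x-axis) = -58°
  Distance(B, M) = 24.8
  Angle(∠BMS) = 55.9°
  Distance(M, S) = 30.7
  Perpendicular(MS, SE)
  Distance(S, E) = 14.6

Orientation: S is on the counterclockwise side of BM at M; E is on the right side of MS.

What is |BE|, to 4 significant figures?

38.94

B is at the origin; BM runs at -58.0° with length 24.8, so M = 24.8·(cos -58.0°, sin -58.0°) = (13.14, -21.03). ∠BMS = 55.9°, so MS runs at -58.0° + (180° − 55.9°) = 66.10° from the x-axis; with |MS| = 30.7, S = M + 30.7·(cos 66.10°, sin 66.10°) = (25.58, 7.036). MS is perpendicular to SE; with |SE| = 14.6 on the right of MS, E = S + 14.6·(0.9143, -0.4051) = (38.93, 1.121). Then |BE| = |E − B| = 38.94.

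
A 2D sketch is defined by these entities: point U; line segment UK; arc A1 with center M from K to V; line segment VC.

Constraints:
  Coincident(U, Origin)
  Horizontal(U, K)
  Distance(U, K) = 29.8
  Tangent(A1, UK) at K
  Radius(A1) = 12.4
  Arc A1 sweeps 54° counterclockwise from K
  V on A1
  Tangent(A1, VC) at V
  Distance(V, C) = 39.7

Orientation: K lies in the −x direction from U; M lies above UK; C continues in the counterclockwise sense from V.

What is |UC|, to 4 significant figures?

37.40

On A1, K sits at bearing -90° from M; a 54° counterclockwise sweep puts V at bearing -36°, so V = M + 12.4·(cos -36°, sin -36°) = (-19.77, 5.111). A1 meets VC tangentially, so MV is at right angles to VC, so VC runs along (−sin -36°, cos -36°); with |VC| = 39.7, C = (3.567, 37.23). Then |UC| = |C − U| = 37.40.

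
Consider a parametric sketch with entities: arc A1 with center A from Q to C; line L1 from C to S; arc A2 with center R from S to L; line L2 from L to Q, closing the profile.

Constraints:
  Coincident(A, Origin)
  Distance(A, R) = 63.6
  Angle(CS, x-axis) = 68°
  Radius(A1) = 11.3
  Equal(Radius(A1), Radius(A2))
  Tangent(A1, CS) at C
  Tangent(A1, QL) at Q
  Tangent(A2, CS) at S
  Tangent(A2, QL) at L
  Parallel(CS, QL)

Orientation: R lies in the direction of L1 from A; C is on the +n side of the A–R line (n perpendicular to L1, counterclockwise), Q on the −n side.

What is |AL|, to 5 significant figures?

64.596

The slot axis is L1's direction at 68.0°, so u = (cos 68.0°, sin 68.0°) = (0.37461, 0.92718) and n = (−sin 68.0°, cos 68.0°) = (-0.92718, 0.37461). A is at the origin and R lies 63.6 along u from A, so R = 63.6·u = (23.825, 58.969). Tangency of A1 to both parallel lines with radius 11.3 puts C and Q at A ± 11.3·n: C = (-10.477, 4.2331), Q = (10.477, -4.2331). Equal radii place S and L the same way about R: S = R + 11.3·n = (13.348, 63.202), L = R − 11.3·n = (34.302, 54.736). Then |AL| = |L − A| = 64.596.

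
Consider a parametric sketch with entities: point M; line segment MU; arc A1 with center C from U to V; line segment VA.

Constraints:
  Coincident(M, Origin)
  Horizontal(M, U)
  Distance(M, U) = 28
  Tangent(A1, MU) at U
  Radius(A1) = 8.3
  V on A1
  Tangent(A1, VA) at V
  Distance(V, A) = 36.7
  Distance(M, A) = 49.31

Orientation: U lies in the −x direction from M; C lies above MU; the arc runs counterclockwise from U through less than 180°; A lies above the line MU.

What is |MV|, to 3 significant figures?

21.4

M is at the origin; M and U share the same y with |MU| = 28.0 and U on the −x side, so U = (-28.0, 0.00). A1 meets MU tangentially, so CU is at right angles to MU, so C = U + (0, 8.3) = (-28.0, 8.30). Since CV ⟂ VA (tangency), |CA| = √(8.3² + 36.7²) = 37.6 regardless of where V sits on A1. So A lies on both circle(M, 49.31) and circle(C, 37.6); the above-MU intersection is A = (-20.0, 45.1). V is the foot of the tangent from A: V = (-19.7, 8.37).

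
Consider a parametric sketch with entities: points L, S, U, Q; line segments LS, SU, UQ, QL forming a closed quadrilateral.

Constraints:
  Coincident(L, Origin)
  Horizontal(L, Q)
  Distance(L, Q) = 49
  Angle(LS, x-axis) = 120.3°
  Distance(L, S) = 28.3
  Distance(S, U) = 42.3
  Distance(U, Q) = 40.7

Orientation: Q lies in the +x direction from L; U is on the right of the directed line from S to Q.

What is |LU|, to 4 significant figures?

14.22

L is at the origin; L and Q share the same y with |LQ| = 49.0 and Q in +x, so Q = (49.0, 0). LS runs at 120.3° with |LS| = 28.3, so S = (-14.28, 24.43). U is determined by |SU| = 42.3 and |UQ| = 40.7 together: it lies at the intersection of circle(S, 42.3) and circle(Q, 40.7). With |SQ| = 67.83, the foot of the radical line on SQ is 34.89 from S and the perpendicular offset is √(42.3² − 34.89²) = 23.91. Taking the right-of-SQ solution: U = (9.662, -10.44).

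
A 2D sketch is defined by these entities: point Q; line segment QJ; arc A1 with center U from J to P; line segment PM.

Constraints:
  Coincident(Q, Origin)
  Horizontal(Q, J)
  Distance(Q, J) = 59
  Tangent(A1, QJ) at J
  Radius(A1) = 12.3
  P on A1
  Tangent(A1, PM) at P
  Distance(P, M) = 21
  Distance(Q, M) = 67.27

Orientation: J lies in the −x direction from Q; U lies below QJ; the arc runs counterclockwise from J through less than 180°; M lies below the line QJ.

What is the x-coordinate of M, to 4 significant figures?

-56.50

Q is at the origin; QJ is horizontal with |QJ| = 59.0 and J on the −x side, so J = (-59.00, 0.000). Since A1 is tangent to QJ there, UJ ⟂ QJ, so U = J + (0, -12.3) = (-59.00, -12.30). Since UP ⟂ PM (tangency), |UM| = √(12.3² + 21.0²) = 24.34 regardless of where P sits on A1. So M lies on both circle(Q, 67.27) and circle(U, 24.34); the below-QJ intersection is M = (-56.50, -36.51). P is the foot of the tangent from M: P = (-68.92, -19.57).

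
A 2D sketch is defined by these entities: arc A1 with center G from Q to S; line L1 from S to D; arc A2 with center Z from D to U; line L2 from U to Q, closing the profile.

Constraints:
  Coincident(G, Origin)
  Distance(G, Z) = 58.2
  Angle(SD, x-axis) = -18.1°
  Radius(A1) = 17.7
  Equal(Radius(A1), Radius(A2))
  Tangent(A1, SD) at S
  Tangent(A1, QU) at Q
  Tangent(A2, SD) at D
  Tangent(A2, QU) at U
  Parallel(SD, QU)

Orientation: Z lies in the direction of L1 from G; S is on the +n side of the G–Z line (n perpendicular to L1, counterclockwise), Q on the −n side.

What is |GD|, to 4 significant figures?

60.83

The slot axis is L1's direction at -18.1°, so u = (cos -18.1°, sin -18.1°) = (0.9505, -0.3107) and n = (−sin -18.1°, cos -18.1°) = (0.3107, 0.9505). G is at the origin and Z lies 58.2 along u from G, so Z = 58.2·u = (55.32, -18.08). Tangency of A1 to both parallel lines with radius 17.7 puts S and Q at G ± 17.7·n: S = (5.499, 16.82), Q = (-5.499, -16.82). Equal radii place D and U the same way about Z: D = Z + 17.7·n = (60.82, -1.257), U = Z − 17.7·n = (49.82, -34.91). Then |GD| = |D − G| = 60.83.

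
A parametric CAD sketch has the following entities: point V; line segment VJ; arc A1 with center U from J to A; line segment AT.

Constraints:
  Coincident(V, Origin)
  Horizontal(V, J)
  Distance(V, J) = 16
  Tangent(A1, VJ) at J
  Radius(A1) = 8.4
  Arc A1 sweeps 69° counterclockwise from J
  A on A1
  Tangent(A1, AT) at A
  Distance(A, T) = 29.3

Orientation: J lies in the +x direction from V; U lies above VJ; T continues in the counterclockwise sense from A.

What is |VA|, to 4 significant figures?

24.44

V is at the origin; VJ is horizontal with |VJ| = 16.0 and J on the +x side, so J = (16.00, 0.000). The tangent condition forces UJ to be normal to VJ, so U = J + (0, 8.4) = (16.00, 8.400). On A1, J sits at bearing -90° from U; a 69° counterclockwise sweep puts A at bearing -21°, so A = U + 8.4·(cos -21°, sin -21°) = (23.84, 5.390). Then |VA| = |A − V| = 24.44.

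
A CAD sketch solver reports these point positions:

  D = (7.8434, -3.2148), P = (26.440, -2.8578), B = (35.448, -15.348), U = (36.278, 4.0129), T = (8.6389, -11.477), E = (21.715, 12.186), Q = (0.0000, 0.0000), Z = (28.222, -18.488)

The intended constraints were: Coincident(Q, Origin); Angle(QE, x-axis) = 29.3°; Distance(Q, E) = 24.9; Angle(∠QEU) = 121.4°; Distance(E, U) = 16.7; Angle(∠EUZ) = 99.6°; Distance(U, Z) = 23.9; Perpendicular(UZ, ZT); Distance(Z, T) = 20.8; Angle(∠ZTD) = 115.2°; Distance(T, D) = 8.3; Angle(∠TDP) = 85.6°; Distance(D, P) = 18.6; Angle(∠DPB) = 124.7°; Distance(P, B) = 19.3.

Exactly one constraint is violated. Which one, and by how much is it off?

Distance(P, B) = 19.3 — off by 3.90.

Q = (0.00, 0.00) ✓; QE at 29.30° ✓; |QE| = 24.90 ✓; ∠QEU = 121.4° ✓; |EU| = 16.70 ✓; ∠EUZ = 99.60° ✓; |UZ| = 23.90 ✓; ∠(UZ, ZT) = 90.00° ✓; |ZT| = 20.80 ✓; ∠ZTD = 115.2° ✓; |TD| = 8.300 ✓; ∠TDP = 85.60° ✓; |DP| = 18.60 ✓; ∠DPB = 124.7° ✓; |PB| = 15.40 ✗.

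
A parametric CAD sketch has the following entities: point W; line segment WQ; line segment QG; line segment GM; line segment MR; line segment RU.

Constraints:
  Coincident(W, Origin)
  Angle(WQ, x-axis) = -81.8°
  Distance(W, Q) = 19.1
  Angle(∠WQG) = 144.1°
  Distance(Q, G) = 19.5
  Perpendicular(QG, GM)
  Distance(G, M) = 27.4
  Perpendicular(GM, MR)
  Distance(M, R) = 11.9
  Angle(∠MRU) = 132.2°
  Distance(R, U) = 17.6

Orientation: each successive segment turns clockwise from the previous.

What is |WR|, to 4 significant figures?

28.19

QG is perpendicular to GM, so GM runs at 152.3°; with |GM| = 27.4, M = (-30.60, -23.43). GM is perpendicular to MR, so MR runs at 62.30°; with |MR| = 11.9, R = (-25.07, -12.90). Then |WR| = |R − W| = 28.19.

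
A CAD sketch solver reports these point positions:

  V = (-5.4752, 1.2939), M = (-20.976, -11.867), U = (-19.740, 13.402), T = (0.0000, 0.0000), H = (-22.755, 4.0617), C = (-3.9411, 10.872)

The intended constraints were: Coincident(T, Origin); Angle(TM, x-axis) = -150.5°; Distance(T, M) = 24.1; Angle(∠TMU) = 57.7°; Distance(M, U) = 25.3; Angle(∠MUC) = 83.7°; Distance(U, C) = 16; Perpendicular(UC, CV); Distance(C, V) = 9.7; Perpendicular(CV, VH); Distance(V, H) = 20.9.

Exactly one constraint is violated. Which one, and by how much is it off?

Distance(V, H) = 20.9 — off by 3.40.

T = (0.00, 0.00) ✓; TM at -150.5° ✓; |TM| = 24.10 ✓; ∠TMU = 57.70° ✓; |MU| = 25.30 ✓; ∠MUC = 83.70° ✓; |UC| = 16.00 ✓; ∠(UC, CV) = 90.00° ✓; |CV| = 9.700 ✓; ∠(CV, VH) = 90.00° ✓; |VH| = 17.50 ✗.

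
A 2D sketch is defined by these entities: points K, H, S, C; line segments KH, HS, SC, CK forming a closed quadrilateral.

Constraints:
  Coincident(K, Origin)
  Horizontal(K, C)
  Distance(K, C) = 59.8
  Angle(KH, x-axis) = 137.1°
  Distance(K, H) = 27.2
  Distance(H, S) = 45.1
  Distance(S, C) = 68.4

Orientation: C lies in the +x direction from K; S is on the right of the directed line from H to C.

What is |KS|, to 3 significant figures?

24.2

Checks: |HS| = 45.10 ✓; |SC| = 68.40 ✓.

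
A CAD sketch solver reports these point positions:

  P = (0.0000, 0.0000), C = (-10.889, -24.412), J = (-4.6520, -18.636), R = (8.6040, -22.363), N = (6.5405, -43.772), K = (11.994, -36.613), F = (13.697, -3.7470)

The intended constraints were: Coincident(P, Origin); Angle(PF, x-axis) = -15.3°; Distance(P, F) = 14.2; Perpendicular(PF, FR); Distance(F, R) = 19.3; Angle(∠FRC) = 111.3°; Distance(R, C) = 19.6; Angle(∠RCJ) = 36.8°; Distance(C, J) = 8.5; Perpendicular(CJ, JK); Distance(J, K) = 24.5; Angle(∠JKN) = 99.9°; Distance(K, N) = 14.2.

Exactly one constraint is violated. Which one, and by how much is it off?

Distance(K, N) = 14.2 — off by 5.20.

P = (0.00, 0.00) ✓; PF at -15.30° ✓; |PF| = 14.20 ✓; ∠(PF, FR) = 90.00° ✓; |FR| = 19.30 ✓; ∠FRC = 111.3° ✓; |RC| = 19.60 ✓; ∠RCJ = 36.80° ✓; |CJ| = 8.501 ✓; ∠(CJ, JK) = 90.00° ✓; |JK| = 24.50 ✓; ∠JKN = 99.90° ✓; |KN| = 9.000 ✗.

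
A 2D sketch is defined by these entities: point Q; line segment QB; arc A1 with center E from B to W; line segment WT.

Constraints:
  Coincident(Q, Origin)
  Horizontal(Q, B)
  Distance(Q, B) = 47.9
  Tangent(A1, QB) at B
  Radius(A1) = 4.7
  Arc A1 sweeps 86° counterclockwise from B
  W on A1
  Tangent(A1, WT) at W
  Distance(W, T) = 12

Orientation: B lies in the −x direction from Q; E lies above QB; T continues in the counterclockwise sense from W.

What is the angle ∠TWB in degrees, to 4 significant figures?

137.0°

Q is at the origin; Q and B share the same y with |QB| = 47.9 and B on the −x side, so B = (-47.90, 0.000). Since A1 is tangent to QB there, EB ⟂ QB, so E = B + (0, 4.7) = (-47.90, 4.700). On A1, B sits at bearing -90° from E; an 86° counterclockwise sweep puts W at bearing -4°, so W = E + 4.7·(cos -4°, sin -4°) = (-43.21, 4.372). A1 meets WT tangentially, so EW is at right angles to WT, so WT runs along (−sin -4°, cos -4°); with |WT| = 12.0, T = (-42.37, 16.34). Then cos ∠TWB = WT·WB / (|WT||WB|), giving 137.0°.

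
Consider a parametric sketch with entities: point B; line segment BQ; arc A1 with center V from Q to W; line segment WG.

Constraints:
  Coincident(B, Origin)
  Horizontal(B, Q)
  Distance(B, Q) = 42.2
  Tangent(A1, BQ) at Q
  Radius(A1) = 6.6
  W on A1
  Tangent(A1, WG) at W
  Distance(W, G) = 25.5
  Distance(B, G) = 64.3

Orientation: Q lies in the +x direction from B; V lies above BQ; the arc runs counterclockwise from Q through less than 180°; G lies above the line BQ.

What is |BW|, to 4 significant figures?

48.47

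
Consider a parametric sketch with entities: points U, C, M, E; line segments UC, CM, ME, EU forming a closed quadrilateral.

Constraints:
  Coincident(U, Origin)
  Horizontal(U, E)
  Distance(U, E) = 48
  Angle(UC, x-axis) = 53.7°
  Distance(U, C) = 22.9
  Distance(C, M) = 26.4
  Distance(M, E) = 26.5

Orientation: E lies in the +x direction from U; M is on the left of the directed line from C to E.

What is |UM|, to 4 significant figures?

46.43

Checks: |CM| = 26.40 ✓; |ME| = 26.50 ✓.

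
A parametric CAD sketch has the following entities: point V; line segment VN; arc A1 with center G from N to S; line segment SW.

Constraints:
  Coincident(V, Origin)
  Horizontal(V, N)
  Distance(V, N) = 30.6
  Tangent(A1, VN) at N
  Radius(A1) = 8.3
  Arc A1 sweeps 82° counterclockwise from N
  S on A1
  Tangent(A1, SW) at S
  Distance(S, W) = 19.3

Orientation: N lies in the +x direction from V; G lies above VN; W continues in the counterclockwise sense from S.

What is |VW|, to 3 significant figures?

49.1

V is at the origin; VN is horizontal with |VN| = 30.6 and N on the +x side, so N = (30.6, 0.00). The tangent condition forces GN to be normal to VN, so G = N + (0, 8.3) = (30.6, 8.30). On A1, N sits at bearing -90° from G; an 82° counterclockwise sweep puts S at bearing -8°, so S = G + 8.3·(cos -8°, sin -8°) = (38.8, 7.14). Tangency of A1 to SW means the radius GS is perpendicular to SW, so SW runs along (−sin -8°, cos -8°); with |SW| = 19.3, W = (41.5, 26.3). Then |VW| = |W − V| = 49.1.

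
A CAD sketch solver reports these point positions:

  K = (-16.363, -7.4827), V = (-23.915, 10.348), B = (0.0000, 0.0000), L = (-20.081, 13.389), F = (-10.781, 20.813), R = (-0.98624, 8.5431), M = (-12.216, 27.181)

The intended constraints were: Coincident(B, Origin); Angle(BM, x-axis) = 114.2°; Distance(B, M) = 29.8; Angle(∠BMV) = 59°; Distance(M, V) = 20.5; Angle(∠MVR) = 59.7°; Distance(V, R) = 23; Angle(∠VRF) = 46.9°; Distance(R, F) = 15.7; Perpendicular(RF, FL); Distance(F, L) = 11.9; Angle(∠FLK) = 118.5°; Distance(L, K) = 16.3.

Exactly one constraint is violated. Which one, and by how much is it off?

Distance(L, K) = 16.3 — off by 4.90.

B = (0.00, 0.00) ✓; BM at 114.2° ✓; |BM| = 29.80 ✓; ∠BMV = 59.00° ✓; |MV| = 20.50 ✓; ∠MVR = 59.70° ✓; |VR| = 23.00 ✓; ∠VRF = 46.90° ✓; |RF| = 15.70 ✓; ∠(RF, FL) = 90.00° ✓; |FL| = 11.90 ✓; ∠FLK = 118.5° ✓; |LK| = 21.20 ✗.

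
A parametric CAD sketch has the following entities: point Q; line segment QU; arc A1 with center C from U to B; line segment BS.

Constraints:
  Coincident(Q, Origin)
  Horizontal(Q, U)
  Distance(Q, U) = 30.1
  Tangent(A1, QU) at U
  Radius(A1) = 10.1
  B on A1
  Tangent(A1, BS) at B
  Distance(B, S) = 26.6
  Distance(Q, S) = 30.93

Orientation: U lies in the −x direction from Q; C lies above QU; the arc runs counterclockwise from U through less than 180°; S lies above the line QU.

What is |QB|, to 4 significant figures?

21.78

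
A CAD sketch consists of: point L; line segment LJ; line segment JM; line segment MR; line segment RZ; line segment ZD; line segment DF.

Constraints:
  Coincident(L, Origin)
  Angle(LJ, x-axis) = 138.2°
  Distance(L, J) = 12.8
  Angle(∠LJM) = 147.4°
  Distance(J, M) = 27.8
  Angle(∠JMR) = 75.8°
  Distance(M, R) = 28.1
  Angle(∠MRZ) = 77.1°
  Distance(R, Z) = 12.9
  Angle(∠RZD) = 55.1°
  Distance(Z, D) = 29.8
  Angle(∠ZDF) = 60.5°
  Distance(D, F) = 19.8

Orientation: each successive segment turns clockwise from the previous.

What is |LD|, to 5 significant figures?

46.521

L is at the origin; LJ runs at 138.2° with length 12.8, so J = (-9.5421, 8.5316). ∠LJM = 147.4° gives JM at 105.60° from the x-axis; with |JM| = 27.8, M = (-17.018, 35.308). ∠JMR = 75.8° gives MR at 1.4000° from the x-axis; with |MR| = 28.1, R = (11.074, 35.994). ∠MRZ = 77.1° gives RZ at -101.50° from the x-axis; with |RZ| = 12.9, Z = (8.5017, 23.353). ∠RZD = 55.1° gives ZD at 133.60° from the x-axis; with |ZD| = 29.8, D = (-12.049, 44.933). Then |LD| = |D − L| = 46.521.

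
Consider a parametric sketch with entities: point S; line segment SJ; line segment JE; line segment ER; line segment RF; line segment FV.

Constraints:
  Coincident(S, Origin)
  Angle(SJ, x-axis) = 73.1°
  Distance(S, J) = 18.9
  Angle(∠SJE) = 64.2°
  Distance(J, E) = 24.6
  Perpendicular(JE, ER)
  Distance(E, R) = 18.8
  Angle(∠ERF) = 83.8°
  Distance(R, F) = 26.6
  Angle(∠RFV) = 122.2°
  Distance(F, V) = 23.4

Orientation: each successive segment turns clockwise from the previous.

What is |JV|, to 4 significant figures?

13.13

S is at the origin; SJ runs at 73.1° with length 18.9, so J = (5.494, 18.08). ∠SJE = 64.2° gives JE at -42.70° from the x-axis; with |JE| = 24.6, E = (23.57, 1.401). The perpendicularity gives ER at right angles to JE, so ER runs at -132.7°; with |ER| = 18.8, R = (10.82, -12.42). ∠ERF = 83.8° gives RF at 131.1° from the x-axis; with |RF| = 26.6, F = (-6.662, 7.629). ∠RFV = 122.2° gives FV at 73.30° from the x-axis; with |FV| = 23.4, V = (0.06182, 30.04). Then |JV| = |V − J| = 13.13.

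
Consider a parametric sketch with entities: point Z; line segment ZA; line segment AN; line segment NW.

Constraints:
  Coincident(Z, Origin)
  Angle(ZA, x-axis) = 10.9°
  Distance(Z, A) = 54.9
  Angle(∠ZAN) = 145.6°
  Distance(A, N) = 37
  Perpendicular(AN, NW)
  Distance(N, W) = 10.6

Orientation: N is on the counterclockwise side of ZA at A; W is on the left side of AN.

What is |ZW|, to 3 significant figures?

84.8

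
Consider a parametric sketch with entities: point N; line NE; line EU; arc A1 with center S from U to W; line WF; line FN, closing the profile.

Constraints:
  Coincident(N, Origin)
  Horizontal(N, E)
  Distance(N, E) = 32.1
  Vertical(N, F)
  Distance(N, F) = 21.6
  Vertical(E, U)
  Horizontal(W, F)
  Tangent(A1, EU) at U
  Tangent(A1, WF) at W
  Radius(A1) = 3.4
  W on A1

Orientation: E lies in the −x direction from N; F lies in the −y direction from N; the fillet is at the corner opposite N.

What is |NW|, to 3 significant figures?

35.9

N is at the origin; N and E share the same y with |NE| = 32.1 and E on the −x side, so E = (-32.1, 0.00). N and F share the same x with |NF| = 21.6 and F on the −y side, so F = (0.00, -21.6). The virtual corner opposite N is at (-32.1, -21.6). Since A1 is tangent to EU there, SU ⟂ EU and since A1 is tangent to WF there, SW ⟂ WF, with radius 3.4, so the center S sits 3.4 in from both sides at S = (-28.7, -18.2). That places the tangent points at U = (-32.1, -18.2) on EU and W = (-28.7, -21.6) on WF. Then |NW| = |W − N| = 35.9.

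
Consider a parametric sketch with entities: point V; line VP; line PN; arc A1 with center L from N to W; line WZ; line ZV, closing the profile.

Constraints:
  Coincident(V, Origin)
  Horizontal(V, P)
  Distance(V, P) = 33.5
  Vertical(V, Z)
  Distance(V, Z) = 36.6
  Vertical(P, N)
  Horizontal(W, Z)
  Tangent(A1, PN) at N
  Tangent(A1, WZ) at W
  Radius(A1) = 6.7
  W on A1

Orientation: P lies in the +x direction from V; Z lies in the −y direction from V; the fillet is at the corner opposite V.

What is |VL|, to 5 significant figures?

40.153

V is at the origin; V and P share the same y with |VP| = 33.5 and P on the +x side, so P = (33.500, 0.0000). V and Z share the same x with |VZ| = 36.6 and Z on the −y side, so Z = (0.0000, -36.600). The virtual corner opposite V is at (33.500, -36.600). Since A1 is tangent to PN there, LN ⟂ PN and since A1 is tangent to WZ there, LW ⟂ WZ, with radius 6.7, so the center L sits 6.7 in from both sides at L = (26.800, -29.900). Then |VL| = |L − V| = 40.153.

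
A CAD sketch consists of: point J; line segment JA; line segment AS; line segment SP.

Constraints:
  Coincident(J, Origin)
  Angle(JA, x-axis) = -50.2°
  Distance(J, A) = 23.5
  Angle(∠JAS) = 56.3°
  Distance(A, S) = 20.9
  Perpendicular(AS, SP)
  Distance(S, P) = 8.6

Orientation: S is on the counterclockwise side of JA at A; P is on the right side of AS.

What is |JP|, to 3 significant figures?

29.2

J is at the origin; JA runs at -50.2° with length 23.5, so A = 23.5·(cos -50.2°, sin -50.2°) = (15.0, -18.1). ∠JAS = 56.3°, so AS runs at -50.2° + (180° − 56.3°) = 73.5° from the x-axis; with |AS| = 20.9, S = A + 20.9·(cos 73.5°, sin 73.5°) = (21.0, 1.98). AS ⟂ SP; with |SP| = 8.6 on the right of AS, P = S + 8.6·(0.959, -0.284) = (29.2, -0.458). Then |JP| = |P − J| = 29.2.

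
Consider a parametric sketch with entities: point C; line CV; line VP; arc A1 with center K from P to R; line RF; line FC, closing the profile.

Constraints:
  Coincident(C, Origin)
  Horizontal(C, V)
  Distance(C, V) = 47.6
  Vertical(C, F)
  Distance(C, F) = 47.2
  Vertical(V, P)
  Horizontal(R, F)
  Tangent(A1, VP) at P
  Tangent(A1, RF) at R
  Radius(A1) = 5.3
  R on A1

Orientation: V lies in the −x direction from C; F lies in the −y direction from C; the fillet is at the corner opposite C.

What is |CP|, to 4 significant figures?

63.41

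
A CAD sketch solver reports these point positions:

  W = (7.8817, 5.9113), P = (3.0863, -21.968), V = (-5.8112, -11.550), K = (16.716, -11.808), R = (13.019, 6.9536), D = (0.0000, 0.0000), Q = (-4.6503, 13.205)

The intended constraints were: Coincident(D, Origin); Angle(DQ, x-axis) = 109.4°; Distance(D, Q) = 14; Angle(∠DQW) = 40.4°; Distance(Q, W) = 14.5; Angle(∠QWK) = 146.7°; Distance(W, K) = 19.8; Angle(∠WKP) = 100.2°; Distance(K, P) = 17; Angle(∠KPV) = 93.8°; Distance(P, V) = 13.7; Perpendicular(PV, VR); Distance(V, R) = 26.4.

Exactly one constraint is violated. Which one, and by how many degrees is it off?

Perpendicular(PV, VR) — off by 4.00°.

D = (0.00, 0.00) ✓; DQ at 109.4° ✓; |DQ| = 14.00 ✓; ∠DQW = 40.40° ✓; |QW| = 14.50 ✓; ∠QWK = 146.7° ✓; |WK| = 19.80 ✓; ∠WKP = 100.2° ✓; |KP| = 17.00 ✓; ∠KPV = 93.80° ✓; |PV| = 13.70 ✓; ∠(PV, VR) = 86.00° ✗; |VR| = 26.40 ✓.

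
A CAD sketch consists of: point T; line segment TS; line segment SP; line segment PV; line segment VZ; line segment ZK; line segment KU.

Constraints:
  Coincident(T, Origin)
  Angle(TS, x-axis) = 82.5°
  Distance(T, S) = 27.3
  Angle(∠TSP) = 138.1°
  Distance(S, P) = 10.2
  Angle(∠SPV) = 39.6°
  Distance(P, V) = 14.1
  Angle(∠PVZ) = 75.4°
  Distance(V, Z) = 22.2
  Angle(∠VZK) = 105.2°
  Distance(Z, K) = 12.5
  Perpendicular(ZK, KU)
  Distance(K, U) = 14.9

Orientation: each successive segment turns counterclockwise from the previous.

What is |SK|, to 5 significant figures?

19.207

T is at the origin; TS runs at 82.5° with length 27.3, so S = (3.5634, 27.066). ∠TSP = 138.1° gives SP at 124.40° from the x-axis; with |SP| = 10.2, P = (-2.1993, 35.483). ∠SPV = 39.6° gives PV at -95.200° from the x-axis; with |PV| = 14.1, V = (-3.4772, 21.441). ∠PVZ = 75.4° gives VZ at 9.4000° from the x-axis; with |VZ| = 22.2, Z = (18.425, 25.066). ∠VZK = 105.2° gives ZK at 84.200° from the x-axis; with |ZK| = 12.5, K = (19.688, 37.502). Then |SK| = |K − S| = 19.207.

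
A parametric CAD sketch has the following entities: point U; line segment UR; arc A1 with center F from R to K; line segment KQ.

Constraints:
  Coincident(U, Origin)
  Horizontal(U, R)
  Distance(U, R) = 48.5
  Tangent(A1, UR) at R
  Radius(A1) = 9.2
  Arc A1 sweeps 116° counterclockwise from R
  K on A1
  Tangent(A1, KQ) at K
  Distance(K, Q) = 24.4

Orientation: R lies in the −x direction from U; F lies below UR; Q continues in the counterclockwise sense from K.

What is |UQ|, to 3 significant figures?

58.0

U is at the origin; UR is horizontal with |UR| = 48.5 and R on the −x side, so R = (-48.5, 0.00). Since A1 is tangent to UR there, FR ⟂ UR, so F = R + (0, -9.2) = (-48.5, -9.20). On A1, R sits at bearing 90° from F; a 116° counterclockwise sweep puts K at bearing 206°, so K = F + 9.2·(cos 206°, sin 206°) = (-56.8, -13.2). Since A1 is tangent to KQ there, FK ⟂ KQ, so KQ runs along (−sin 206°, cos 206°); with |KQ| = 24.4, Q = (-46.1, -35.2). Then |UQ| = |Q − U| = 58.0.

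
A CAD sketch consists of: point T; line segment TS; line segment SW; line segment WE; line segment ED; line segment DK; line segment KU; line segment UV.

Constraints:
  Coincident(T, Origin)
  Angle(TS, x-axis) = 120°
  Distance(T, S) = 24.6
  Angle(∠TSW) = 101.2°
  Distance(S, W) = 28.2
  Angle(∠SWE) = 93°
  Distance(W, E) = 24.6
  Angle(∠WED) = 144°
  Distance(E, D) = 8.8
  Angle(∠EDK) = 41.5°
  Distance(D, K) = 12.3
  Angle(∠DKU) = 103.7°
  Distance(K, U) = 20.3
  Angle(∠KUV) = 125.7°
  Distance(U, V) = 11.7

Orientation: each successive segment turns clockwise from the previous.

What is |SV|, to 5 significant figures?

54.743

T is at the origin; TS runs at 120.0° with length 24.6, so S = (-12.300, 21.304). ∠TSW = 101.2° gives SW at 41.200° from the x-axis; with |SW| = 28.2, W = (8.9181, 39.879). ∠SWE = 93.0° gives WE at -45.800° from the x-axis; with |WE| = 24.6, E = (26.068, 22.243). ∠WED = 144.0° gives ED at -81.800° from the x-axis; with |ED| = 8.8, D = (27.323, 13.533). ∠EDK = 41.5° gives DK at 139.70° from the x-axis; with |DK| = 12.3, K = (17.943, 21.489). ∠DKU = 103.7° gives KU at 63.400° from the x-axis; with |KU| = 20.3, U = (27.032, 39.640). ∠KUV = 125.7° gives UV at 9.1000° from the x-axis; with |UV| = 11.7, V = (38.585, 41.491). Then |SV| = |V − S| = 54.743.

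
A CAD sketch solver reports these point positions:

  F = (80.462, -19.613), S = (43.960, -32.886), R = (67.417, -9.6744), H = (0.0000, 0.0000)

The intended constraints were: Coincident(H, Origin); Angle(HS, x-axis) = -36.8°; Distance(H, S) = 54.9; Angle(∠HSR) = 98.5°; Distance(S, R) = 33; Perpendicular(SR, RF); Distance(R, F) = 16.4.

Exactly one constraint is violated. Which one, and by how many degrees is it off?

Perpendicular(SR, RF) — off by 8.00°.

H = (0.00, 0.00) ✓; HS at -36.80° ✓; |HS| = 54.90 ✓; ∠HSR = 98.50° ✓; |SR| = 33.00 ✓; ∠(SR, RF) = 82.00° ✗; |RF| = 16.40 ✓.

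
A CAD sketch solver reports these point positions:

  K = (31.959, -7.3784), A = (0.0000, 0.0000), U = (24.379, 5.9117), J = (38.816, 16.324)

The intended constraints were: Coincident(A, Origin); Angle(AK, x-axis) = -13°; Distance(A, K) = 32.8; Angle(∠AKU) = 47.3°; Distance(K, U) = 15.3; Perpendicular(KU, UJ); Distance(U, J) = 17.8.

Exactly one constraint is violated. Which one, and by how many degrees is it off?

Perpendicular(KU, UJ) — off by 6.10°.

A = (0.00, 0.00) ✓; AK at -13.00° ✓; |AK| = 32.80 ✓; ∠AKU = 47.30° ✓; |KU| = 15.30 ✓; ∠(KU, UJ) = 83.90° ✗; |UJ| = 17.80 ✓.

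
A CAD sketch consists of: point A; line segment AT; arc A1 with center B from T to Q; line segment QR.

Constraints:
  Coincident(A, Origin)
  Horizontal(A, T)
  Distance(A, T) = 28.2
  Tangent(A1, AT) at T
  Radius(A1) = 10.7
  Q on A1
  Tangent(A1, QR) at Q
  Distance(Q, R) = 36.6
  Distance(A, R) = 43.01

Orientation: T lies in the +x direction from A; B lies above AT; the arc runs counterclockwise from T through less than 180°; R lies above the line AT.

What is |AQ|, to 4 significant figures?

39.84

Checks: |BT| = 10.70 ✓; |BQ| = 10.70 ✓; ∠(BQ, QR) = 90.00° ✓; |QR| = 36.60 ✓; |AR| = 43.01 ✓.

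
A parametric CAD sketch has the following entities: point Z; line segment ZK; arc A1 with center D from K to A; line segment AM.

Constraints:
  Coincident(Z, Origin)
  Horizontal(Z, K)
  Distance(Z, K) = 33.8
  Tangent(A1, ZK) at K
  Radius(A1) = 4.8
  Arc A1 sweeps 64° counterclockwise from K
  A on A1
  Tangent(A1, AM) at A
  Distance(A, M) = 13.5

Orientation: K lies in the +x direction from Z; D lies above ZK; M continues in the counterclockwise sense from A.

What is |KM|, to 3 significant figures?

18.0

On A1, K sits at bearing -90° from D; a 64° counterclockwise sweep puts A at bearing -26°, so A = D + 4.8·(cos -26°, sin -26°) = (38.1, 2.70). Since A1 is tangent to AM there, DA ⟂ AM, so AM runs along (−sin -26°, cos -26°); with |AM| = 13.5, M = (44.0, 14.8). Then |KM| = |M − K| = 18.0.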